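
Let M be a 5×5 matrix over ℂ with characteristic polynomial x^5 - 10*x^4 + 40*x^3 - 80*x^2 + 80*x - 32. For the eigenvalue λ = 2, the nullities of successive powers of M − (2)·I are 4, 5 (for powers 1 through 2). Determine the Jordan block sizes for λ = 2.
Block sizes for λ = 2: [2, 1, 1, 1]

From the dimensions of kernels of powers, the number of Jordan blocks of size at least j is d_j − d_{j−1} where d_j = dim ker(N^j) (with d_0 = 0). Computing the differences gives [4, 1].
The number of blocks of size exactly k is (#blocks of size ≥ k) − (#blocks of size ≥ k + 1), so the partition is: 3 block(s) of size 1, 1 block(s) of size 2.
In nonincreasing order the block sizes are [2, 1, 1, 1].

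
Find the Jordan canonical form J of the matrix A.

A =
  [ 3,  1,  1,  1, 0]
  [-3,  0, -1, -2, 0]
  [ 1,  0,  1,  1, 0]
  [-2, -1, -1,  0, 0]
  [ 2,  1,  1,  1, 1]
J_2(1) ⊕ J_2(1) ⊕ J_1(1)

The characteristic polynomial is
  det(x·I − A) = x^5 - 5*x^4 + 10*x^3 - 10*x^2 + 5*x - 1 = (x - 1)^5

Eigenvalues and multiplicities (the geometric multiplicity of λ is n − rank(A − λI), which equals the number of Jordan blocks for λ):
  λ = 1: algebraic multiplicity = 5, geometric multiplicity = 3

Determining the block sizes for each eigenvalue:
  λ = 1: with am = 5 and gm = 3, the partition is not yet determined (e.g. several partitions of 5 into 3 parts exist). Let N = A − (1)·I. Computing rank(N^1) = 2, rank(N^2) = 0; the number of blocks of size ≥ j is rank(N^{j−1}) − rank(N^j), giving [3, 2]. So we have 2 block(s) of size 2, 1 block(s) of size 1 → block sizes [2, 2, 1]

Assembling the blocks gives a Jordan form
J =
  [1, 1, 0, 0, 0]
  [0, 1, 0, 0, 0]
  [0, 0, 1, 1, 0]
  [0, 0, 0, 1, 0]
  [0, 0, 0, 0, 1]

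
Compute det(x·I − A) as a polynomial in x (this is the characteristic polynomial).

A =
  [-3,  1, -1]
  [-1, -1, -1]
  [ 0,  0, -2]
x^3 + 6*x^2 + 12*x + 8

Expanding det(x·I − A) (e.g. by cofactor expansion or by noting that A is similar to its Jordan form J, which has the same characteristic polynomial as A) gives
  χ_A(x) = x^3 + 6*x^2 + 12*x + 8
which factors as (x + 2)^3. The eigenvalues (with algebraic multiplicities) are λ = -2 with multiplicity 3.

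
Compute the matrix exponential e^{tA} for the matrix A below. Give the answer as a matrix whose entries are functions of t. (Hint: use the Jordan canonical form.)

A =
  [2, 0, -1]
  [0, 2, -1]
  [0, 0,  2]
e^{tA} =
  [exp(2*t), 0, -t*exp(2*t)]
  [0, exp(2*t), -t*exp(2*t)]
  [0, 0, exp(2*t)]

Strategy: write A = P · J · P⁻¹ where J is a Jordan canonical form, so e^{tA} = P · e^{tJ} · P⁻¹, and e^{tJ} can be computed block-by-block.

A has Jordan form
J =
  [2, 1, 0]
  [0, 2, 0]
  [0, 0, 2]
(up to reordering of blocks).

Per-block formulas:
  For a 1×1 block at λ = 2: exp(t · [2]) = [e^(2t)].
  For a 2×2 Jordan block J_2(2): exp(t · J_2(2)) = e^(2t)·(I + t·N), where N is the 2×2 nilpotent shift.

After assembling e^{tJ} and conjugating by P, we get:

e^{tA} =
  [exp(2*t), 0, -t*exp(2*t)]
  [0, exp(2*t), -t*exp(2*t)]
  [0, 0, exp(2*t)]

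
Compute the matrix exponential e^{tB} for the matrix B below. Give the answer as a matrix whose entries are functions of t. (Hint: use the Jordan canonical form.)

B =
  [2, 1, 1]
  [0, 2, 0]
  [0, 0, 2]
e^{tB} =
  [exp(2*t), t*exp(2*t), t*exp(2*t)]
  [0, exp(2*t), 0]
  [0, 0, exp(2*t)]

Strategy: write B = P · J · P⁻¹ where J is a Jordan canonical form, so e^{tB} = P · e^{tJ} · P⁻¹, and e^{tJ} can be computed block-by-block.

B has Jordan form
J =
  [2, 1, 0]
  [0, 2, 0]
  [0, 0, 2]
(up to reordering of blocks).

Per-block formulas:
  For a 1×1 block at λ = 2: exp(t · [2]) = [e^(2t)].
  For a 2×2 Jordan block J_2(2): exp(t · J_2(2)) = e^(2t)·(I + t·N), where N is the 2×2 nilpotent shift.

After assembling e^{tJ} and conjugating by P, we get:

e^{tB} =
  [exp(2*t), t*exp(2*t), t*exp(2*t)]
  [0, exp(2*t), 0]
  [0, 0, exp(2*t)]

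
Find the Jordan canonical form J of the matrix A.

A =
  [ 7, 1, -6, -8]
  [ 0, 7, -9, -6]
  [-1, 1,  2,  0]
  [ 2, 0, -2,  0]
J_3(4) ⊕ J_1(4)

The characteristic polynomial is
  det(x·I − A) = x^4 - 16*x^3 + 96*x^2 - 256*x + 256 = (x - 4)^4

Eigenvalues and multiplicities (the geometric multiplicity of λ is n − rank(A − λI), which equals the number of Jordan blocks for λ):
  λ = 4: algebraic multiplicity = 4, geometric multiplicity = 2

Determining the block sizes for each eigenvalue:
  λ = 4: with am = 4 and gm = 2, the partition is not yet determined (e.g. several partitions of 4 into 2 parts exist). Let N = A − (4)·I. Computing rank(N^1) = 2, rank(N^2) = 1, rank(N^3) = 0; the number of blocks of size ≥ j is rank(N^{j−1}) − rank(N^j), giving [2, 1, 1]. So we have 1 block(s) of size 3, 1 block(s) of size 1 → block sizes [3, 1]

Assembling the blocks gives a Jordan form
J =
  [4, 1, 0, 0]
  [0, 4, 1, 0]
  [0, 0, 4, 0]
  [0, 0, 0, 4]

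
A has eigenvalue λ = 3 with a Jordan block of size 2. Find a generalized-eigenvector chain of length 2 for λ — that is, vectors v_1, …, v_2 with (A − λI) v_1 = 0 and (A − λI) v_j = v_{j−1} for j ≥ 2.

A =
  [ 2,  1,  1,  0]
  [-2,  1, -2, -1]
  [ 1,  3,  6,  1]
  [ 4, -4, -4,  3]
A Jordan chain for λ = 3 of length 2:
v_1 = (-1, -2, 1, 4)ᵀ
v_2 = (1, 0, 0, 0)ᵀ

Let N = A − (3)·I. We want v_2 with N^2 v_2 = 0 but N^1 v_2 ≠ 0; then v_{j-1} := N · v_j for j = 2, …, 2.

Pick v_2 = (1, 0, 0, 0)ᵀ.
Then v_1 = N · v_2 = (-1, -2, 1, 4)ᵀ.

Sanity check: (A − (3)·I) v_1 = (0, 0, 0, 0)ᵀ = 0. ✓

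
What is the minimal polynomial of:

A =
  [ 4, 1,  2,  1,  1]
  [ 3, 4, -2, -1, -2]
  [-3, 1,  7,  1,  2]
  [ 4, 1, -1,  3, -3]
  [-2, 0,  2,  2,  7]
x^3 - 15*x^2 + 75*x - 125

The characteristic polynomial is χ_A(x) = (x - 5)^5, so the eigenvalues are known. The minimal polynomial is
  m_A(x) = Π_λ (x − λ)^{k_λ}
where k_λ is the size of the *largest* Jordan block for λ (equivalently, the smallest k with (A − λI)^k v = 0 for every generalised eigenvector v of λ).

  λ = 5: largest Jordan block has size 3, contributing (x − 5)^3

So m_A(x) = (x - 5)^3 = x^3 - 15*x^2 + 75*x - 125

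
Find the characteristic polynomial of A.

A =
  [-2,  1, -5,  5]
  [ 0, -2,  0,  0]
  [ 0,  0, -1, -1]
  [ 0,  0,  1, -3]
x^4 + 8*x^3 + 24*x^2 + 32*x + 16

Expanding det(x·I − A) (e.g. by cofactor expansion or by noting that A is similar to its Jordan form J, which has the same characteristic polynomial as A) gives
  χ_A(x) = x^4 + 8*x^3 + 24*x^2 + 32*x + 16
which factors as (x + 2)^4. The eigenvalues (with algebraic multiplicities) are λ = -2 with multiplicity 4.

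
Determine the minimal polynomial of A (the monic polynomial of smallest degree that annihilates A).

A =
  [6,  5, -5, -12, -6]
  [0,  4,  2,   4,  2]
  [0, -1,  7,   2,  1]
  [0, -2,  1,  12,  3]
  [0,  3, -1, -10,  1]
x^3 - 18*x^2 + 108*x - 216

The characteristic polynomial is χ_A(x) = (x - 6)^5, so the eigenvalues are known. The minimal polynomial is
  m_A(x) = Π_λ (x − λ)^{k_λ}
where k_λ is the size of the *largest* Jordan block for λ (equivalently, the smallest k with (A − λI)^k v = 0 for every generalised eigenvector v of λ).

  λ = 6: largest Jordan block has size 3, contributing (x − 6)^3

So m_A(x) = (x - 6)^3 = x^3 - 18*x^2 + 108*x - 216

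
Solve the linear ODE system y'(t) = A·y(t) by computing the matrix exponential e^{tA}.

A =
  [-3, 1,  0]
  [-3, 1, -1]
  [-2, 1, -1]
e^{tA} =
  [t^2*exp(-t)/2 - 2*t*exp(-t) + exp(-t), t*exp(-t), -t^2*exp(-t)/2]
  [t^2*exp(-t) - 3*t*exp(-t), 2*t*exp(-t) + exp(-t), -t^2*exp(-t) - t*exp(-t)]
  [t^2*exp(-t)/2 - 2*t*exp(-t), t*exp(-t), -t^2*exp(-t)/2 + exp(-t)]

Strategy: write A = P · J · P⁻¹ where J is a Jordan canonical form, so e^{tA} = P · e^{tJ} · P⁻¹, and e^{tJ} can be computed block-by-block.

A has Jordan form
J =
  [-1,  1,  0]
  [ 0, -1,  1]
  [ 0,  0, -1]
(up to reordering of blocks).

Per-block formulas:
  For a 3×3 Jordan block J_3(-1): exp(t · J_3(-1)) = e^(-1t)·(I + t·N + (t^2/2)·N^2), where N is the 3×3 nilpotent shift.

After assembling e^{tJ} and conjugating by P, we get:

e^{tA} =
  [t^2*exp(-t)/2 - 2*t*exp(-t) + exp(-t), t*exp(-t), -t^2*exp(-t)/2]
  [t^2*exp(-t) - 3*t*exp(-t), 2*t*exp(-t) + exp(-t), -t^2*exp(-t) - t*exp(-t)]
  [t^2*exp(-t)/2 - 2*t*exp(-t), t*exp(-t), -t^2*exp(-t)/2 + exp(-t)]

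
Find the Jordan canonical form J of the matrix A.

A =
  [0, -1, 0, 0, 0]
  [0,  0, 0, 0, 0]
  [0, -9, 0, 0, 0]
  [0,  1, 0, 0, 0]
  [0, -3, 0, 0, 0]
J_2(0) ⊕ J_1(0) ⊕ J_1(0) ⊕ J_1(0)

The characteristic polynomial is
  det(x·I − A) = x^5

Eigenvalues and multiplicities (the geometric multiplicity of λ is n − rank(A − λI), which equals the number of Jordan blocks for λ):
  λ = 0: algebraic multiplicity = 5, geometric multiplicity = 4

Determining the block sizes for each eigenvalue:
  λ = 0: 4 blocks summing to 5 forces exactly one block of size 2 and the rest size 1 → block sizes [2, 1, 1, 1]

Assembling the blocks gives a Jordan form
J =
  [0, 1, 0, 0, 0]
  [0, 0, 0, 0, 0]
  [0, 0, 0, 0, 0]
  [0, 0, 0, 0, 0]
  [0, 0, 0, 0, 0]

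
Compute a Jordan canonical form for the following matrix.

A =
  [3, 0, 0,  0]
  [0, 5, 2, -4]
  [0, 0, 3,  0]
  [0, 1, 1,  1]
J_2(3) ⊕ J_1(3) ⊕ J_1(3)

The characteristic polynomial is
  det(x·I − A) = x^4 - 12*x^3 + 54*x^2 - 108*x + 81 = (x - 3)^4

Eigenvalues and multiplicities (the geometric multiplicity of λ is n − rank(A − λI), which equals the number of Jordan blocks for λ):
  λ = 3: algebraic multiplicity = 4, geometric multiplicity = 3

Determining the block sizes for each eigenvalue:
  λ = 3: 3 blocks summing to 4 forces exactly one block of size 2 and the rest size 1 → block sizes [2, 1, 1]

Assembling the blocks gives a Jordan form
J =
  [3, 1, 0, 0]
  [0, 3, 0, 0]
  [0, 0, 3, 0]
  [0, 0, 0, 3]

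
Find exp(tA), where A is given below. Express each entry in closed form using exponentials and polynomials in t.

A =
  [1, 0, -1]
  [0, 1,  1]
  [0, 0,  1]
e^{tA} =
  [exp(t), 0, -t*exp(t)]
  [0, exp(t), t*exp(t)]
  [0, 0, exp(t)]

Strategy: write A = P · J · P⁻¹ where J is a Jordan canonical form, so e^{tA} = P · e^{tJ} · P⁻¹, and e^{tJ} can be computed block-by-block.

A has Jordan form
J =
  [1, 1, 0]
  [0, 1, 0]
  [0, 0, 1]
(up to reordering of blocks).

Per-block formulas:
  For a 1×1 block at λ = 1: exp(t · [1]) = [e^(1t)].
  For a 2×2 Jordan block J_2(1): exp(t · J_2(1)) = e^(1t)·(I + t·N), where N is the 2×2 nilpotent shift.

After assembling e^{tJ} and conjugating by P, we get:

e^{tA} =
  [exp(t), 0, -t*exp(t)]
  [0, exp(t), t*exp(t)]
  [0, 0, exp(t)]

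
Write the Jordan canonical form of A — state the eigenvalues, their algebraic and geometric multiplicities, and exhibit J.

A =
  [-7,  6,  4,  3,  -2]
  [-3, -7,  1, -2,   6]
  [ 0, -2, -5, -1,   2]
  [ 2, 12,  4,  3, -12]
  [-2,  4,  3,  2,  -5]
J_3(-5) ⊕ J_2(-3)

The characteristic polynomial is
  det(x·I − A) = x^5 + 21*x^4 + 174*x^3 + 710*x^2 + 1425*x + 1125 = (x + 3)^2*(x + 5)^3

Eigenvalues and multiplicities (the geometric multiplicity of λ is n − rank(A − λI), which equals the number of Jordan blocks for λ):
  λ = -5: algebraic multiplicity = 3, geometric multiplicity = 1
  λ = -3: algebraic multiplicity = 2, geometric multiplicity = 1

Determining the block sizes for each eigenvalue:
  λ = -5: one block (gm = 1), so the single block has size am = 3 → block sizes [3]
  λ = -3: one block (gm = 1), so the single block has size am = 2 → block sizes [2]

Assembling the blocks gives a Jordan form
J =
  [-5,  1,  0,  0,  0]
  [ 0, -5,  1,  0,  0]
  [ 0,  0, -5,  0,  0]
  [ 0,  0,  0, -3,  1]
  [ 0,  0,  0,  0, -3]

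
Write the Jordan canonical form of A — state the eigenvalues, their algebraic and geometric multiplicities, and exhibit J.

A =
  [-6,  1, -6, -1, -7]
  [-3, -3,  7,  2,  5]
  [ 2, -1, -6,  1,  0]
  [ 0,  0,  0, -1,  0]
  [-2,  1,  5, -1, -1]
J_3(-5) ⊕ J_1(-1) ⊕ J_1(-1)

The characteristic polynomial is
  det(x·I − A) = x^5 + 17*x^4 + 106*x^3 + 290*x^2 + 325*x + 125 = (x + 1)^2*(x + 5)^3

Eigenvalues and multiplicities (the geometric multiplicity of λ is n − rank(A − λI), which equals the number of Jordan blocks for λ):
  λ = -5: algebraic multiplicity = 3, geometric multiplicity = 1
  λ = -1: algebraic multiplicity = 2, geometric multiplicity = 2

Determining the block sizes for each eigenvalue:
  λ = -5: one block (gm = 1), so the single block has size am = 3 → block sizes [3]
  λ = -1: gm = am = 2, so every block has size 1 → block sizes [1, 1]

Assembling the blocks gives a Jordan form
J =
  [-5,  1,  0,  0,  0]
  [ 0, -5,  1,  0,  0]
  [ 0,  0, -5,  0,  0]
  [ 0,  0,  0, -1,  0]
  [ 0,  0,  0,  0, -1]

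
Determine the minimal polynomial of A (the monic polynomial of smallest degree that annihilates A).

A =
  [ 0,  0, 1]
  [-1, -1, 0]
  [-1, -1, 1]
x^3

The characteristic polynomial is χ_A(x) = x^3, so the eigenvalues are known. The minimal polynomial is
  m_A(x) = Π_λ (x − λ)^{k_λ}
where k_λ is the size of the *largest* Jordan block for λ (equivalently, the smallest k with (A − λI)^k v = 0 for every generalised eigenvector v of λ).

  λ = 0: largest Jordan block has size 3, contributing (x − 0)^3

So m_A(x) = x^3 = x^3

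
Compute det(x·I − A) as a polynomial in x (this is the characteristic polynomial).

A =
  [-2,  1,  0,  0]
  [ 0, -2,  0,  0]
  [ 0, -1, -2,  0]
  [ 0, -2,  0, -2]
x^4 + 8*x^3 + 24*x^2 + 32*x + 16

Expanding det(x·I − A) (e.g. by cofactor expansion or by noting that A is similar to its Jordan form J, which has the same characteristic polynomial as A) gives
  χ_A(x) = x^4 + 8*x^3 + 24*x^2 + 32*x + 16
which factors as (x + 2)^4. The eigenvalues (with algebraic multiplicities) are λ = -2 with multiplicity 4.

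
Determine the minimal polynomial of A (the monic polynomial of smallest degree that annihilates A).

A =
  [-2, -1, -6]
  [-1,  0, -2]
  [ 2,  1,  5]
x^3 - 3*x^2 + 3*x - 1

The characteristic polynomial is χ_A(x) = (x - 1)^3, so the eigenvalues are known. The minimal polynomial is
  m_A(x) = Π_λ (x − λ)^{k_λ}
where k_λ is the size of the *largest* Jordan block for λ (equivalently, the smallest k with (A − λI)^k v = 0 for every generalised eigenvector v of λ).

  λ = 1: largest Jordan block has size 3, contributing (x − 1)^3

So m_A(x) = (x - 1)^3 = x^3 - 3*x^2 + 3*x - 1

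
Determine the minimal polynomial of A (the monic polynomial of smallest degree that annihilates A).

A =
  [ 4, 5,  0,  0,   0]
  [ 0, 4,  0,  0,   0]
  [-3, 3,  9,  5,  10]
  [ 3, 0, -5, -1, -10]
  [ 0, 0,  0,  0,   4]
x^2 - 8*x + 16

The characteristic polynomial is χ_A(x) = (x - 4)^5, so the eigenvalues are known. The minimal polynomial is
  m_A(x) = Π_λ (x − λ)^{k_λ}
where k_λ is the size of the *largest* Jordan block for λ (equivalently, the smallest k with (A − λI)^k v = 0 for every generalised eigenvector v of λ).

  λ = 4: largest Jordan block has size 2, contributing (x − 4)^2

So m_A(x) = (x - 4)^2 = x^2 - 8*x + 16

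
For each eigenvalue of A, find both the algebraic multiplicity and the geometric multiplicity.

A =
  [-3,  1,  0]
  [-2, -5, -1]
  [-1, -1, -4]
λ = -4: alg = 3, geom = 1

Step 1 — factor the characteristic polynomial to read off the algebraic multiplicities:
  χ_A(x) = (x + 4)^3

Step 2 — compute geometric multiplicities via the rank-nullity identity g(λ) = n − rank(A − λI):
  rank(A − (-4)·I) = 2, so dim ker(A − (-4)·I) = n − 2 = 1

Summary:
  λ = -4: algebraic multiplicity = 3, geometric multiplicity = 1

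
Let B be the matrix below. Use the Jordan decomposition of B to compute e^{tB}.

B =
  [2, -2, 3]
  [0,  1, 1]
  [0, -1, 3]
e^{tB} =
  [exp(2*t), -t^2*exp(2*t)/2 - 2*t*exp(2*t), t^2*exp(2*t)/2 + 3*t*exp(2*t)]
  [0, -t*exp(2*t) + exp(2*t), t*exp(2*t)]
  [0, -t*exp(2*t), t*exp(2*t) + exp(2*t)]

Strategy: write B = P · J · P⁻¹ where J is a Jordan canonical form, so e^{tB} = P · e^{tJ} · P⁻¹, and e^{tJ} can be computed block-by-block.

B has Jordan form
J =
  [2, 1, 0]
  [0, 2, 1]
  [0, 0, 2]
(up to reordering of blocks).

Per-block formulas:
  For a 3×3 Jordan block J_3(2): exp(t · J_3(2)) = e^(2t)·(I + t·N + (t^2/2)·N^2), where N is the 3×3 nilpotent shift.

After assembling e^{tJ} and conjugating by P, we get:

e^{tB} =
  [exp(2*t), -t^2*exp(2*t)/2 - 2*t*exp(2*t), t^2*exp(2*t)/2 + 3*t*exp(2*t)]
  [0, -t*exp(2*t) + exp(2*t), t*exp(2*t)]
  [0, -t*exp(2*t), t*exp(2*t) + exp(2*t)]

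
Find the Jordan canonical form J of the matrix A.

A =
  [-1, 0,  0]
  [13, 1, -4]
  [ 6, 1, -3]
J_3(-1)

The characteristic polynomial is
  det(x·I − A) = x^3 + 3*x^2 + 3*x + 1 = (x + 1)^3

Eigenvalues and multiplicities (the geometric multiplicity of λ is n − rank(A − λI), which equals the number of Jordan blocks for λ):
  λ = -1: algebraic multiplicity = 3, geometric multiplicity = 1

Determining the block sizes for each eigenvalue:
  λ = -1: one block (gm = 1), so the single block has size am = 3 → block sizes [3]

Assembling the blocks gives a Jordan form
J =
  [-1,  1,  0]
  [ 0, -1,  1]
  [ 0,  0, -1]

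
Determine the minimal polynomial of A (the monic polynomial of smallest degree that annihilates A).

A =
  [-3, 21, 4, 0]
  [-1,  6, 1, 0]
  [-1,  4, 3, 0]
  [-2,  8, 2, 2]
x^3 - 6*x^2 + 12*x - 8

The characteristic polynomial is χ_A(x) = (x - 2)^4, so the eigenvalues are known. The minimal polynomial is
  m_A(x) = Π_λ (x − λ)^{k_λ}
where k_λ is the size of the *largest* Jordan block for λ (equivalently, the smallest k with (A − λI)^k v = 0 for every generalised eigenvector v of λ).

  λ = 2: largest Jordan block has size 3, contributing (x − 2)^3

So m_A(x) = (x - 2)^3 = x^3 - 6*x^2 + 12*x - 8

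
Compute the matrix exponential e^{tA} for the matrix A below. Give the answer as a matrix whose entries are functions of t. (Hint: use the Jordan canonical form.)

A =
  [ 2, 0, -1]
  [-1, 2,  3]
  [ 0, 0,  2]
e^{tA} =
  [exp(2*t), 0, -t*exp(2*t)]
  [-t*exp(2*t), exp(2*t), t^2*exp(2*t)/2 + 3*t*exp(2*t)]
  [0, 0, exp(2*t)]

Strategy: write A = P · J · P⁻¹ where J is a Jordan canonical form, so e^{tA} = P · e^{tJ} · P⁻¹, and e^{tJ} can be computed block-by-block.

A has Jordan form
J =
  [2, 1, 0]
  [0, 2, 1]
  [0, 0, 2]
(up to reordering of blocks).

Per-block formulas:
  For a 3×3 Jordan block J_3(2): exp(t · J_3(2)) = e^(2t)·(I + t·N + (t^2/2)·N^2), where N is the 3×3 nilpotent shift.

After assembling e^{tJ} and conjugating by P, we get:

e^{tA} =
  [exp(2*t), 0, -t*exp(2*t)]
  [-t*exp(2*t), exp(2*t), t^2*exp(2*t)/2 + 3*t*exp(2*t)]
  [0, 0, exp(2*t)]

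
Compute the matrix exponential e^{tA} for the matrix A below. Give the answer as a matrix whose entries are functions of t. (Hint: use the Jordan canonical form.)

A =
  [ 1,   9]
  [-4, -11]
e^{tA} =
  [6*t*exp(-5*t) + exp(-5*t), 9*t*exp(-5*t)]
  [-4*t*exp(-5*t), -6*t*exp(-5*t) + exp(-5*t)]

Strategy: write A = P · J · P⁻¹ where J is a Jordan canonical form, so e^{tA} = P · e^{tJ} · P⁻¹, and e^{tJ} can be computed block-by-block.

A has Jordan form
J =
  [-5,  1]
  [ 0, -5]
(up to reordering of blocks).

Per-block formulas:
  For a 2×2 Jordan block J_2(-5): exp(t · J_2(-5)) = e^(-5t)·(I + t·N), where N is the 2×2 nilpotent shift.

After assembling e^{tJ} and conjugating by P, we get:

e^{tA} =
  [6*t*exp(-5*t) + exp(-5*t), 9*t*exp(-5*t)]
  [-4*t*exp(-5*t), -6*t*exp(-5*t) + exp(-5*t)]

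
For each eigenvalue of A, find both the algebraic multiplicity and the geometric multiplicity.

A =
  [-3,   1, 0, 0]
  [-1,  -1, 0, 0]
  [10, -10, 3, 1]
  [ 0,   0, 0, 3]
λ = -2: alg = 2, geom = 1; λ = 3: alg = 2, geom = 1

Step 1 — factor the characteristic polynomial to read off the algebraic multiplicities:
  χ_A(x) = (x - 3)^2*(x + 2)^2

Step 2 — compute geometric multiplicities via the rank-nullity identity g(λ) = n − rank(A − λI):
  rank(A − (-2)·I) = 3, so dim ker(A − (-2)·I) = n − 3 = 1
  rank(A − (3)·I) = 3, so dim ker(A − (3)·I) = n − 3 = 1

Summary:
  λ = -2: algebraic multiplicity = 2, geometric multiplicity = 1
  λ = 3: algebraic multiplicity = 2, geometric multiplicity = 1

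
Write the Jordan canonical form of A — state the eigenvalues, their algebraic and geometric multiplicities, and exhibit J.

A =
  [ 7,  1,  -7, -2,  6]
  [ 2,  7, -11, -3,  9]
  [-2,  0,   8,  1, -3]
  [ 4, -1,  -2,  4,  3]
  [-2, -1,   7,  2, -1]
J_2(5) ⊕ J_2(5) ⊕ J_1(5)

The characteristic polynomial is
  det(x·I − A) = x^5 - 25*x^4 + 250*x^3 - 1250*x^2 + 3125*x - 3125 = (x - 5)^5

Eigenvalues and multiplicities (the geometric multiplicity of λ is n − rank(A − λI), which equals the number of Jordan blocks for λ):
  λ = 5: algebraic multiplicity = 5, geometric multiplicity = 3

Determining the block sizes for each eigenvalue:
  λ = 5: with am = 5 and gm = 3, the partition is not yet determined (e.g. several partitions of 5 into 3 parts exist). Let N = A − (5)·I. Computing rank(N^1) = 2, rank(N^2) = 0; the number of blocks of size ≥ j is rank(N^{j−1}) − rank(N^j), giving [3, 2]. So we have 2 block(s) of size 2, 1 block(s) of size 1 → block sizes [2, 2, 1]

Assembling the blocks gives a Jordan form
J =
  [5, 1, 0, 0, 0]
  [0, 5, 0, 0, 0]
  [0, 0, 5, 1, 0]
  [0, 0, 0, 5, 0]
  [0, 0, 0, 0, 5]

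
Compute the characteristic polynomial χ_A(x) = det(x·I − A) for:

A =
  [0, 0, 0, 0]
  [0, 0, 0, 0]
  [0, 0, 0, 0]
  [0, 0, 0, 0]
x^4

Expanding det(x·I − A) (e.g. by cofactor expansion or by noting that A is similar to its Jordan form J, which has the same characteristic polynomial as A) gives
  χ_A(x) = x^4
which factors as x^4. The eigenvalues (with algebraic multiplicities) are λ = 0 with multiplicity 4.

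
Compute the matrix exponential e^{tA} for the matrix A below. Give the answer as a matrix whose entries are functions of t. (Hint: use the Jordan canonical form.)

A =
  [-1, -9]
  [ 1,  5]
e^{tA} =
  [-3*t*exp(2*t) + exp(2*t), -9*t*exp(2*t)]
  [t*exp(2*t), 3*t*exp(2*t) + exp(2*t)]

Strategy: write A = P · J · P⁻¹ where J is a Jordan canonical form, so e^{tA} = P · e^{tJ} · P⁻¹, and e^{tJ} can be computed block-by-block.

A has Jordan form
J =
  [2, 1]
  [0, 2]
(up to reordering of blocks).

Per-block formulas:
  For a 2×2 Jordan block J_2(2): exp(t · J_2(2)) = e^(2t)·(I + t·N), where N is the 2×2 nilpotent shift.

After assembling e^{tJ} and conjugating by P, we get:

e^{tA} =
  [-3*t*exp(2*t) + exp(2*t), -9*t*exp(2*t)]
  [t*exp(2*t), 3*t*exp(2*t) + exp(2*t)]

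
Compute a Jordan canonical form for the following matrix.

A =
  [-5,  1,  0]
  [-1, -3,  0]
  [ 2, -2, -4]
J_2(-4) ⊕ J_1(-4)

The characteristic polynomial is
  det(x·I − A) = x^3 + 12*x^2 + 48*x + 64 = (x + 4)^3

Eigenvalues and multiplicities (the geometric multiplicity of λ is n − rank(A − λI), which equals the number of Jordan blocks for λ):
  λ = -4: algebraic multiplicity = 3, geometric multiplicity = 2

Determining the block sizes for each eigenvalue:
  λ = -4: 2 blocks summing to 3 forces exactly one block of size 2 and the rest size 1 → block sizes [2, 1]

Assembling the blocks gives a Jordan form
J =
  [-4,  1,  0]
  [ 0, -4,  0]
  [ 0,  0, -4]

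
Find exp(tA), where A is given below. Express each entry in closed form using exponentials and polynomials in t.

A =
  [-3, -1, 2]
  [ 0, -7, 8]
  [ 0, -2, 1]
e^{tA} =
  [exp(-3*t), -t*exp(-3*t), 2*t*exp(-3*t)]
  [0, -4*t*exp(-3*t) + exp(-3*t), 8*t*exp(-3*t)]
  [0, -2*t*exp(-3*t), 4*t*exp(-3*t) + exp(-3*t)]

Strategy: write A = P · J · P⁻¹ where J is a Jordan canonical form, so e^{tA} = P · e^{tJ} · P⁻¹, and e^{tJ} can be computed block-by-block.

A has Jordan form
J =
  [-3,  1,  0]
  [ 0, -3,  0]
  [ 0,  0, -3]
(up to reordering of blocks).

Per-block formulas:
  For a 2×2 Jordan block J_2(-3): exp(t · J_2(-3)) = e^(-3t)·(I + t·N), where N is the 2×2 nilpotent shift.
  For a 1×1 block at λ = -3: exp(t · [-3]) = [e^(-3t)].

After assembling e^{tJ} and conjugating by P, we get:

e^{tA} =
  [exp(-3*t), -t*exp(-3*t), 2*t*exp(-3*t)]
  [0, -4*t*exp(-3*t) + exp(-3*t), 8*t*exp(-3*t)]
  [0, -2*t*exp(-3*t), 4*t*exp(-3*t) + exp(-3*t)]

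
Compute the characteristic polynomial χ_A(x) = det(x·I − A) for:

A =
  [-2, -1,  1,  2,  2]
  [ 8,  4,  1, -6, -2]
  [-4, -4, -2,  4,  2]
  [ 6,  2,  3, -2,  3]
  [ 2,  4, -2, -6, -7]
x^5 + 9*x^4 + 32*x^3 + 56*x^2 + 48*x + 16

Expanding det(x·I − A) (e.g. by cofactor expansion or by noting that A is similar to its Jordan form J, which has the same characteristic polynomial as A) gives
  χ_A(x) = x^5 + 9*x^4 + 32*x^3 + 56*x^2 + 48*x + 16
which factors as (x + 1)*(x + 2)^4. The eigenvalues (with algebraic multiplicities) are λ = -2 with multiplicity 4, λ = -1 with multiplicity 1.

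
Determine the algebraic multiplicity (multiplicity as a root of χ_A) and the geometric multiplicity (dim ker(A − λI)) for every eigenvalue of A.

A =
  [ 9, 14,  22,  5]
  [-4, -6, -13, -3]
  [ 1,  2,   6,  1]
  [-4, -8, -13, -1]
λ = 2: alg = 4, geom = 2

Step 1 — factor the characteristic polynomial to read off the algebraic multiplicities:
  χ_A(x) = (x - 2)^4

Step 2 — compute geometric multiplicities via the rank-nullity identity g(λ) = n − rank(A − λI):
  rank(A − (2)·I) = 2, so dim ker(A − (2)·I) = n − 2 = 2

Summary:
  λ = 2: algebraic multiplicity = 4, geometric multiplicity = 2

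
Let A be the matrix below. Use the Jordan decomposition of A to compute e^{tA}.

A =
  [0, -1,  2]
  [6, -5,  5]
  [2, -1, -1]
e^{tA} =
  [t^2*exp(-2*t) + 2*t*exp(-2*t) + exp(-2*t), -t^2*exp(-2*t)/2 - t*exp(-2*t), t^2*exp(-2*t)/2 + 2*t*exp(-2*t)]
  [2*t^2*exp(-2*t) + 6*t*exp(-2*t), -t^2*exp(-2*t) - 3*t*exp(-2*t) + exp(-2*t), t^2*exp(-2*t) + 5*t*exp(-2*t)]
  [2*t*exp(-2*t), -t*exp(-2*t), t*exp(-2*t) + exp(-2*t)]

Strategy: write A = P · J · P⁻¹ where J is a Jordan canonical form, so e^{tA} = P · e^{tJ} · P⁻¹, and e^{tJ} can be computed block-by-block.

A has Jordan form
J =
  [-2,  1,  0]
  [ 0, -2,  1]
  [ 0,  0, -2]
(up to reordering of blocks).

Per-block formulas:
  For a 3×3 Jordan block J_3(-2): exp(t · J_3(-2)) = e^(-2t)·(I + t·N + (t^2/2)·N^2), where N is the 3×3 nilpotent shift.

After assembling e^{tJ} and conjugating by P, we get:

e^{tA} =
  [t^2*exp(-2*t) + 2*t*exp(-2*t) + exp(-2*t), -t^2*exp(-2*t)/2 - t*exp(-2*t), t^2*exp(-2*t)/2 + 2*t*exp(-2*t)]
  [2*t^2*exp(-2*t) + 6*t*exp(-2*t), -t^2*exp(-2*t) - 3*t*exp(-2*t) + exp(-2*t), t^2*exp(-2*t) + 5*t*exp(-2*t)]
  [2*t*exp(-2*t), -t*exp(-2*t), t*exp(-2*t) + exp(-2*t)]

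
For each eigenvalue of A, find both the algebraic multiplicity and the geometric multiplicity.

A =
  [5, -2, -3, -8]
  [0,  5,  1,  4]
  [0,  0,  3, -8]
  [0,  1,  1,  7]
λ = 5: alg = 4, geom = 2

Step 1 — factor the characteristic polynomial to read off the algebraic multiplicities:
  χ_A(x) = (x - 5)^4

Step 2 — compute geometric multiplicities via the rank-nullity identity g(λ) = n − rank(A − λI):
  rank(A − (5)·I) = 2, so dim ker(A − (5)·I) = n − 2 = 2

Summary:
  λ = 5: algebraic multiplicity = 4, geometric multiplicity = 2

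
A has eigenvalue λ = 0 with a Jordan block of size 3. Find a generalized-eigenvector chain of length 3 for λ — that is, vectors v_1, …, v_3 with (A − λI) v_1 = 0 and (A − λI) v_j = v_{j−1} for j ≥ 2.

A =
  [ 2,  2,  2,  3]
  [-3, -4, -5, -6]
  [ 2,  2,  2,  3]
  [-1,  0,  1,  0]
A Jordan chain for λ = 0 of length 3:
v_1 = (-1, 2, -1, 0)ᵀ
v_2 = (2, -3, 2, -1)ᵀ
v_3 = (1, 0, 0, 0)ᵀ

Let N = A − (0)·I. We want v_3 with N^3 v_3 = 0 but N^2 v_3 ≠ 0; then v_{j-1} := N · v_j for j = 3, …, 2.

Pick v_3 = (1, 0, 0, 0)ᵀ.
Then v_2 = N · v_3 = (2, -3, 2, -1)ᵀ.
Then v_1 = N · v_2 = (-1, 2, -1, 0)ᵀ.

Sanity check: (A − (0)·I) v_1 = (0, 0, 0, 0)ᵀ = 0. ✓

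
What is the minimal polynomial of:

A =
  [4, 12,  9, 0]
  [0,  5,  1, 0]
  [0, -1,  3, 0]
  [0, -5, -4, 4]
x^3 - 12*x^2 + 48*x - 64

The characteristic polynomial is χ_A(x) = (x - 4)^4, so the eigenvalues are known. The minimal polynomial is
  m_A(x) = Π_λ (x − λ)^{k_λ}
where k_λ is the size of the *largest* Jordan block for λ (equivalently, the smallest k with (A − λI)^k v = 0 for every generalised eigenvector v of λ).

  λ = 4: largest Jordan block has size 3, contributing (x − 4)^3

So m_A(x) = (x - 4)^3 = x^3 - 12*x^2 + 48*x - 64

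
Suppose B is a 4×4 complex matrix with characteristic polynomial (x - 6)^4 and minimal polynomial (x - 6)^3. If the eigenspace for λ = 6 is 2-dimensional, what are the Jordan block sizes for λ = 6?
Block sizes for λ = 6: [3, 1]

Step 1 — from the characteristic polynomial, algebraic multiplicity of λ = 6 is 4. From dim ker(B − (6)·I) = 2, there are exactly 2 Jordan blocks for λ = 6.
Step 2 — from the minimal polynomial, the factor (x − 6)^3 tells us the largest block for λ = 6 has size 3.
Step 3 — with total size 4, 2 blocks, and largest block 3, the block sizes (in nonincreasing order) are [3, 1].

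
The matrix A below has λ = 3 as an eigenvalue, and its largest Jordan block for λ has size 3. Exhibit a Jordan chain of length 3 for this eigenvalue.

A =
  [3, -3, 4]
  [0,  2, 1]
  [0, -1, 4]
A Jordan chain for λ = 3 of length 3:
v_1 = (-1, 0, 0)ᵀ
v_2 = (-3, -1, -1)ᵀ
v_3 = (0, 1, 0)ᵀ

Let N = A − (3)·I. We want v_3 with N^3 v_3 = 0 but N^2 v_3 ≠ 0; then v_{j-1} := N · v_j for j = 3, …, 2.

Pick v_3 = (0, 1, 0)ᵀ.
Then v_2 = N · v_3 = (-3, -1, -1)ᵀ.
Then v_1 = N · v_2 = (-1, 0, 0)ᵀ.

Sanity check: (A − (3)·I) v_1 = (0, 0, 0)ᵀ = 0. ✓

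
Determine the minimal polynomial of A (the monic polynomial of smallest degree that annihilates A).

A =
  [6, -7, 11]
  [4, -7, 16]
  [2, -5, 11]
x^3 - 10*x^2 + 33*x - 36

The characteristic polynomial is χ_A(x) = (x - 4)*(x - 3)^2, so the eigenvalues are known. The minimal polynomial is
  m_A(x) = Π_λ (x − λ)^{k_λ}
where k_λ is the size of the *largest* Jordan block for λ (equivalently, the smallest k with (A − λI)^k v = 0 for every generalised eigenvector v of λ).

  λ = 3: largest Jordan block has size 2, contributing (x − 3)^2
  λ = 4: largest Jordan block has size 1, contributing (x − 4)

So m_A(x) = (x - 4)*(x - 3)^2 = x^3 - 10*x^2 + 33*x - 36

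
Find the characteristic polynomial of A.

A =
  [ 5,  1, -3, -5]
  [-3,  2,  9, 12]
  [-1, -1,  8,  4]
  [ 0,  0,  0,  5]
x^4 - 20*x^3 + 150*x^2 - 500*x + 625

Expanding det(x·I − A) (e.g. by cofactor expansion or by noting that A is similar to its Jordan form J, which has the same characteristic polynomial as A) gives
  χ_A(x) = x^4 - 20*x^3 + 150*x^2 - 500*x + 625
which factors as (x - 5)^4. The eigenvalues (with algebraic multiplicities) are λ = 5 with multiplicity 4.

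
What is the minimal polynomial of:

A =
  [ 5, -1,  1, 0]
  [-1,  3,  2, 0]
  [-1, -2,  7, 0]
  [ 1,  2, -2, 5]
x^3 - 15*x^2 + 75*x - 125

The characteristic polynomial is χ_A(x) = (x - 5)^4, so the eigenvalues are known. The minimal polynomial is
  m_A(x) = Π_λ (x − λ)^{k_λ}
where k_λ is the size of the *largest* Jordan block for λ (equivalently, the smallest k with (A − λI)^k v = 0 for every generalised eigenvector v of λ).

  λ = 5: largest Jordan block has size 3, contributing (x − 5)^3

So m_A(x) = (x - 5)^3 = x^3 - 15*x^2 + 75*x - 125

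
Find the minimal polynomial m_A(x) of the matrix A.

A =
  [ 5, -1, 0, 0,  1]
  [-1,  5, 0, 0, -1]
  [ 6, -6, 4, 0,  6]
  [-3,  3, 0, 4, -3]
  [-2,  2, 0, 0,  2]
x^2 - 8*x + 16

The characteristic polynomial is χ_A(x) = (x - 4)^5, so the eigenvalues are known. The minimal polynomial is
  m_A(x) = Π_λ (x − λ)^{k_λ}
where k_λ is the size of the *largest* Jordan block for λ (equivalently, the smallest k with (A − λI)^k v = 0 for every generalised eigenvector v of λ).

  λ = 4: largest Jordan block has size 2, contributing (x − 4)^2

So m_A(x) = (x - 4)^2 = x^2 - 8*x + 16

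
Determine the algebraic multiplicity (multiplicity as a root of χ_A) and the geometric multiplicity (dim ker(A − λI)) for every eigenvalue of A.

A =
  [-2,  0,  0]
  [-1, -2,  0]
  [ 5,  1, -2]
λ = -2: alg = 3, geom = 1

Step 1 — factor the characteristic polynomial to read off the algebraic multiplicities:
  χ_A(x) = (x + 2)^3

Step 2 — compute geometric multiplicities via the rank-nullity identity g(λ) = n − rank(A − λI):
  rank(A − (-2)·I) = 2, so dim ker(A − (-2)·I) = n − 2 = 1

Summary:
  λ = -2: algebraic multiplicity = 3, geometric multiplicity = 1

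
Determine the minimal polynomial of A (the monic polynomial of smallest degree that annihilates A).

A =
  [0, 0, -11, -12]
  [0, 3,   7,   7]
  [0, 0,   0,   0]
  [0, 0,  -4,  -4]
x^4 + x^3 - 12*x^2

The characteristic polynomial is χ_A(x) = x^2*(x - 3)*(x + 4), so the eigenvalues are known. The minimal polynomial is
  m_A(x) = Π_λ (x − λ)^{k_λ}
where k_λ is the size of the *largest* Jordan block for λ (equivalently, the smallest k with (A − λI)^k v = 0 for every generalised eigenvector v of λ).

  λ = -4: largest Jordan block has size 1, contributing (x + 4)
  λ = 0: largest Jordan block has size 2, contributing (x − 0)^2
  λ = 3: largest Jordan block has size 1, contributing (x − 3)

So m_A(x) = x^2*(x - 3)*(x + 4) = x^4 + x^3 - 12*x^2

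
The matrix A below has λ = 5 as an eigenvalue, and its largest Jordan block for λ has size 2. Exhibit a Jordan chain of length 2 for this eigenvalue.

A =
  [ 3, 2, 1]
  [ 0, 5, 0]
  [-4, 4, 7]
A Jordan chain for λ = 5 of length 2:
v_1 = (-2, 0, -4)ᵀ
v_2 = (1, 0, 0)ᵀ

Let N = A − (5)·I. We want v_2 with N^2 v_2 = 0 but N^1 v_2 ≠ 0; then v_{j-1} := N · v_j for j = 2, …, 2.

Pick v_2 = (1, 0, 0)ᵀ.
Then v_1 = N · v_2 = (-2, 0, -4)ᵀ.

Sanity check: (A − (5)·I) v_1 = (0, 0, 0)ᵀ = 0. ✓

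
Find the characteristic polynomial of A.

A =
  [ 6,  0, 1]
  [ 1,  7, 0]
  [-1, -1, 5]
x^3 - 18*x^2 + 108*x - 216

Expanding det(x·I − A) (e.g. by cofactor expansion or by noting that A is similar to its Jordan form J, which has the same characteristic polynomial as A) gives
  χ_A(x) = x^3 - 18*x^2 + 108*x - 216
which factors as (x - 6)^3. The eigenvalues (with algebraic multiplicities) are λ = 6 with multiplicity 3.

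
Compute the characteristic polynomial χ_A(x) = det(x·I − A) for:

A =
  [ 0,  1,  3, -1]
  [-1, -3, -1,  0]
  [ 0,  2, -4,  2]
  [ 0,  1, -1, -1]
x^4 + 8*x^3 + 24*x^2 + 32*x + 16

Expanding det(x·I − A) (e.g. by cofactor expansion or by noting that A is similar to its Jordan form J, which has the same characteristic polynomial as A) gives
  χ_A(x) = x^4 + 8*x^3 + 24*x^2 + 32*x + 16
which factors as (x + 2)^4. The eigenvalues (with algebraic multiplicities) are λ = -2 with multiplicity 4.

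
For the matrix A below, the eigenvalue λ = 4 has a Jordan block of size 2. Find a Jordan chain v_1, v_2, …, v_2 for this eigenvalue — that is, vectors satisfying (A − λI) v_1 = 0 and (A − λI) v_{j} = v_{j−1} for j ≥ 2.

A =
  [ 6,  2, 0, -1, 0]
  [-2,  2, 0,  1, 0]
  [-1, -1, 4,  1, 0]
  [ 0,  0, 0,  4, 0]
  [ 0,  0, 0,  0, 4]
A Jordan chain for λ = 4 of length 2:
v_1 = (2, -2, -1, 0, 0)ᵀ
v_2 = (1, 0, 0, 0, 0)ᵀ

Let N = A − (4)·I. We want v_2 with N^2 v_2 = 0 but N^1 v_2 ≠ 0; then v_{j-1} := N · v_j for j = 2, …, 2.

Pick v_2 = (1, 0, 0, 0, 0)ᵀ.
Then v_1 = N · v_2 = (2, -2, -1, 0, 0)ᵀ.

Sanity check: (A − (4)·I) v_1 = (0, 0, 0, 0, 0)ᵀ = 0. ✓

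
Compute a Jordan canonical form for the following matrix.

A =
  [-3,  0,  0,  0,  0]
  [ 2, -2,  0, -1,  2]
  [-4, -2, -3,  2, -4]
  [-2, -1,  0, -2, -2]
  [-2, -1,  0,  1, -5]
J_2(-3) ⊕ J_1(-3) ⊕ J_1(-3) ⊕ J_1(-3)

The characteristic polynomial is
  det(x·I − A) = x^5 + 15*x^4 + 90*x^3 + 270*x^2 + 405*x + 243 = (x + 3)^5

Eigenvalues and multiplicities (the geometric multiplicity of λ is n − rank(A − λI), which equals the number of Jordan blocks for λ):
  λ = -3: algebraic multiplicity = 5, geometric multiplicity = 4

Determining the block sizes for each eigenvalue:
  λ = -3: 4 blocks summing to 5 forces exactly one block of size 2 and the rest size 1 → block sizes [2, 1, 1, 1]

Assembling the blocks gives a Jordan form
J =
  [-3,  1,  0,  0,  0]
  [ 0, -3,  0,  0,  0]
  [ 0,  0, -3,  0,  0]
  [ 0,  0,  0, -3,  0]
  [ 0,  0,  0,  0, -3]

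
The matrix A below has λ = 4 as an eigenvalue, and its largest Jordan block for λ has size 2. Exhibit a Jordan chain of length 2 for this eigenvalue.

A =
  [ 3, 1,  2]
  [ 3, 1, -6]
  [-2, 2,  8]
A Jordan chain for λ = 4 of length 2:
v_1 = (-1, 3, -2)ᵀ
v_2 = (1, 0, 0)ᵀ

Let N = A − (4)·I. We want v_2 with N^2 v_2 = 0 but N^1 v_2 ≠ 0; then v_{j-1} := N · v_j for j = 2, …, 2.

Pick v_2 = (1, 0, 0)ᵀ.
Then v_1 = N · v_2 = (-1, 3, -2)ᵀ.

Sanity check: (A − (4)·I) v_1 = (0, 0, 0)ᵀ = 0. ✓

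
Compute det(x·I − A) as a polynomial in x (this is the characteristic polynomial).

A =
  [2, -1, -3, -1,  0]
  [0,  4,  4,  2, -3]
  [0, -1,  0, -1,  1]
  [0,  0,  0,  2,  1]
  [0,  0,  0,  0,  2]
x^5 - 10*x^4 + 40*x^3 - 80*x^2 + 80*x - 32

Expanding det(x·I − A) (e.g. by cofactor expansion or by noting that A is similar to its Jordan form J, which has the same characteristic polynomial as A) gives
  χ_A(x) = x^5 - 10*x^4 + 40*x^3 - 80*x^2 + 80*x - 32
which factors as (x - 2)^5. The eigenvalues (with algebraic multiplicities) are λ = 2 with multiplicity 5.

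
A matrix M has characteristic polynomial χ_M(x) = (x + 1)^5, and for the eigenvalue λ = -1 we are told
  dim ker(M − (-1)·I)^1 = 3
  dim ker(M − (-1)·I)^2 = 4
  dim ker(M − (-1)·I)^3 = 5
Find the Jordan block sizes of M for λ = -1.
Block sizes for λ = -1: [3, 1, 1]

From the dimensions of kernels of powers, the number of Jordan blocks of size at least j is d_j − d_{j−1} where d_j = dim ker(N^j) (with d_0 = 0). Computing the differences gives [3, 1, 1].
The number of blocks of size exactly k is (#blocks of size ≥ k) − (#blocks of size ≥ k + 1), so the partition is: 2 block(s) of size 1, 1 block(s) of size 3.
In nonincreasing order the block sizes are [3, 1, 1].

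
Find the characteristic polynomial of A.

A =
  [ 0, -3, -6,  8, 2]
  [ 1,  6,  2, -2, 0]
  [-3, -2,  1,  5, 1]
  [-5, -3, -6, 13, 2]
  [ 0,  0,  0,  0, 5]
x^5 - 25*x^4 + 250*x^3 - 1250*x^2 + 3125*x - 3125

Expanding det(x·I − A) (e.g. by cofactor expansion or by noting that A is similar to its Jordan form J, which has the same characteristic polynomial as A) gives
  χ_A(x) = x^5 - 25*x^4 + 250*x^3 - 1250*x^2 + 3125*x - 3125
which factors as (x - 5)^5. The eigenvalues (with algebraic multiplicities) are λ = 5 with multiplicity 5.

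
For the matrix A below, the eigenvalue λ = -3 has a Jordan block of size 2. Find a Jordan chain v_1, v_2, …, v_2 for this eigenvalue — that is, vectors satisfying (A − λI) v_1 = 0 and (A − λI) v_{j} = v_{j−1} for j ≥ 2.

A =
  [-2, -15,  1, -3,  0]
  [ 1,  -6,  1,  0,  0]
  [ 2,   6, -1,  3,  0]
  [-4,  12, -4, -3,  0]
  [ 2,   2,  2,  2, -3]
A Jordan chain for λ = -3 of length 2:
v_1 = (1, 1, 2, -4, 2)ᵀ
v_2 = (1, 0, 0, 0, 0)ᵀ

Let N = A − (-3)·I. We want v_2 with N^2 v_2 = 0 but N^1 v_2 ≠ 0; then v_{j-1} := N · v_j for j = 2, …, 2.

Pick v_2 = (1, 0, 0, 0, 0)ᵀ.
Then v_1 = N · v_2 = (1, 1, 2, -4, 2)ᵀ.

Sanity check: (A − (-3)·I) v_1 = (0, 0, 0, 0, 0)ᵀ = 0. ✓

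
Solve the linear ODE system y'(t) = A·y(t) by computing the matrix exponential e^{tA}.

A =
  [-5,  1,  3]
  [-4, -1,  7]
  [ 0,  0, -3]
e^{tA} =
  [-2*t*exp(-3*t) + exp(-3*t), t*exp(-3*t), t^2*exp(-3*t)/2 + 3*t*exp(-3*t)]
  [-4*t*exp(-3*t), 2*t*exp(-3*t) + exp(-3*t), t^2*exp(-3*t) + 7*t*exp(-3*t)]
  [0, 0, exp(-3*t)]

Strategy: write A = P · J · P⁻¹ where J is a Jordan canonical form, so e^{tA} = P · e^{tJ} · P⁻¹, and e^{tJ} can be computed block-by-block.

A has Jordan form
J =
  [-3,  1,  0]
  [ 0, -3,  1]
  [ 0,  0, -3]
(up to reordering of blocks).

Per-block formulas:
  For a 3×3 Jordan block J_3(-3): exp(t · J_3(-3)) = e^(-3t)·(I + t·N + (t^2/2)·N^2), where N is the 3×3 nilpotent shift.

After assembling e^{tJ} and conjugating by P, we get:

e^{tA} =
  [-2*t*exp(-3*t) + exp(-3*t), t*exp(-3*t), t^2*exp(-3*t)/2 + 3*t*exp(-3*t)]
  [-4*t*exp(-3*t), 2*t*exp(-3*t) + exp(-3*t), t^2*exp(-3*t) + 7*t*exp(-3*t)]
  [0, 0, exp(-3*t)]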